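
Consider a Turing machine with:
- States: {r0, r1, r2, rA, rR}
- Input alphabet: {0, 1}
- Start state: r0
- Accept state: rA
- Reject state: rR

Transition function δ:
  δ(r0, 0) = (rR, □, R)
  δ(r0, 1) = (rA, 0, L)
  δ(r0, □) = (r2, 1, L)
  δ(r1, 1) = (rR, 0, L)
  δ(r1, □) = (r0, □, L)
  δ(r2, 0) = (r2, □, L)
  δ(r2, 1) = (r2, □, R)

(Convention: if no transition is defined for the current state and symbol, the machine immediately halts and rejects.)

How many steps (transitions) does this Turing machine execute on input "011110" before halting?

Execution trace:
Initial: [r0]011110
Step 1: δ(r0, 0) = (rR, □, R) → □[rR]11110

The machine reaches the reject state rR and halts.

The machine executed 1 step before halting.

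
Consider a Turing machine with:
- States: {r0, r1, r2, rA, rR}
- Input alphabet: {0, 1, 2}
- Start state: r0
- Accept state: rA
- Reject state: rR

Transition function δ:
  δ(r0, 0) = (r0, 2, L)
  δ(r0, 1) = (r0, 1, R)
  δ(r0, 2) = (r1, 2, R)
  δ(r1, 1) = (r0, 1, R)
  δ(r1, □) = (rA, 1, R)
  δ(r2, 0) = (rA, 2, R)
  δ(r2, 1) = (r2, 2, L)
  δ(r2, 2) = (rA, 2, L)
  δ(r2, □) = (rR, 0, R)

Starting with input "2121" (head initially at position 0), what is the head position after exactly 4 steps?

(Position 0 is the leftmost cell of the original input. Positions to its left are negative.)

Execution trace (head position shown):
Step 0: [r0]2121  (head at position 0)
Step 1: move right → 2[r1]121  (head at position 1)
Step 2: move right → 21[r0]21  (head at position 2)
Step 3: move right → 212[r1]1  (head at position 3)
Step 4: move right → 2121[r0]□  (head at position 4)

After 4 steps, the head is at position 4.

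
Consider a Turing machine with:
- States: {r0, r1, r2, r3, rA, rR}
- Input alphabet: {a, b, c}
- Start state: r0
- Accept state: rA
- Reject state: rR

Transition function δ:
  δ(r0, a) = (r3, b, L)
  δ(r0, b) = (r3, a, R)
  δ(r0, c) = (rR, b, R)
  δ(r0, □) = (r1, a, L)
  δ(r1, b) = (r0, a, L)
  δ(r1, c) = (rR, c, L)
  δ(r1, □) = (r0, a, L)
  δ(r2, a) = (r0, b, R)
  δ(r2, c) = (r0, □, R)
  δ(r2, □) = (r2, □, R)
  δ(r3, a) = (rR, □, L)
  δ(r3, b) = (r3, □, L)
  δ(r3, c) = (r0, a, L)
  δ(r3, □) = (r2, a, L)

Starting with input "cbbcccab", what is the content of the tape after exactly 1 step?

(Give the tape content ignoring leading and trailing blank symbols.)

Execution trace:
Initial: [r0]cbbcccab
Step 1: δ(r0, c) = (rR, b, R) → b[rR]bbcccab

The machine reaches the reject state rR and halts.

After 1 step, the tape (ignoring leading/trailing blanks) is: bbbcccab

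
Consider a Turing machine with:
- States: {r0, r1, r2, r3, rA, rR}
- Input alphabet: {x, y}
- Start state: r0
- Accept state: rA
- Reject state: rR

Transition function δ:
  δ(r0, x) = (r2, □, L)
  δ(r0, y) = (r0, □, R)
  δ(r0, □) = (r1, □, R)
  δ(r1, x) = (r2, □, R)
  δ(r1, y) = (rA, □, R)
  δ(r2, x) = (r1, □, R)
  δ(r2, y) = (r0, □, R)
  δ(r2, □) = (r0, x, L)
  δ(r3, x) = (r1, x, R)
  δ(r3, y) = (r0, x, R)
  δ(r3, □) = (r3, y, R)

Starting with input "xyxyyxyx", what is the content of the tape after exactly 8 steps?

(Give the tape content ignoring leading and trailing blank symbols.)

Execution trace:
Initial: [r0]xyxyyxyx
Step 1: δ(r0, x) = (r2, □, L) → [r2]□□yxyyxyx
Step 2: δ(r2, □) = (r0, x, L) → [r0]□x□yxyyxyx
Step 3: δ(r0, □) = (r1, □, R) → □[r1]x□yxyyxyx
Step 4: δ(r1, x) = (r2, □, R) → □□[r2]□yxyyxyx
Step 5: δ(r2, □) = (r0, x, L) → □[r0]□xyxyyxyx
Step 6: δ(r0, □) = (r1, □, R) → □□[r1]xyxyyxyx
Step 7: δ(r1, x) = (r2, □, R) → □□□[r2]yxyyxyx
Step 8: δ(r2, y) = (r0, □, R) → □□□□[r0]xyyxyx

After 8 steps, the tape (ignoring leading/trailing blanks) is: xyyxyx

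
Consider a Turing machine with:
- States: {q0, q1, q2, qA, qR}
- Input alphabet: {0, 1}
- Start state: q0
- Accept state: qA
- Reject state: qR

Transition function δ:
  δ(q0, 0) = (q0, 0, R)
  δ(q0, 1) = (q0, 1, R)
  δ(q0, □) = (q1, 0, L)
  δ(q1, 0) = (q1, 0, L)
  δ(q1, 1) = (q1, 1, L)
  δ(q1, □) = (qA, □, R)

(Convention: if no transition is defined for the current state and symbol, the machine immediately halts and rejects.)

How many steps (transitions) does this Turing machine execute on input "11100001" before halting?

Execution trace:
Initial: [q0]11100001
Step 1: δ(q0, 1) = (q0, 1, R) → 1[q0]1100001
Step 2: δ(q0, 1) = (q0, 1, R) → 11[q0]100001
Step 3: δ(q0, 1) = (q0, 1, R) → 111[q0]00001
Step 4: δ(q0, 0) = (q0, 0, R) → 1110[q0]0001
Step 5: δ(q0, 0) = (q0, 0, R) → 11100[q0]001
Step 6: δ(q0, 0) = (q0, 0, R) → 111000[q0]01
Step 7: δ(q0, 0) = (q0, 0, R) → 1110000[q0]1
Step 8: δ(q0, 1) = (q0, 1, R) → 11100001[q0]□
Step 9: δ(q0, □) = (q1, 0, L) → 1110000[q1]10
Step 10: δ(q1, 1) = (q1, 1, L) → 111000[q1]010
Step 11: δ(q1, 0) = (q1, 0, L) → 11100[q1]0010
Step 12: δ(q1, 0) = (q1, 0, L) → 1110[q1]00010
Step 13: δ(q1, 0) = (q1, 0, L) → 111[q1]000010
Step 14: δ(q1, 0) = (q1, 0, L) → 11[q1]1000010
Step 15: δ(q1, 1) = (q1, 1, L) → 1[q1]11000010
Step 16: δ(q1, 1) = (q1, 1, L) → [q1]111000010
Step 17: δ(q1, 1) = (q1, 1, L) → [q1]□111000010
Step 18: δ(q1, □) = (qA, □, R) → □[qA]111000010

The machine reaches the accept state qA and halts.

The machine executed 18 steps before halting.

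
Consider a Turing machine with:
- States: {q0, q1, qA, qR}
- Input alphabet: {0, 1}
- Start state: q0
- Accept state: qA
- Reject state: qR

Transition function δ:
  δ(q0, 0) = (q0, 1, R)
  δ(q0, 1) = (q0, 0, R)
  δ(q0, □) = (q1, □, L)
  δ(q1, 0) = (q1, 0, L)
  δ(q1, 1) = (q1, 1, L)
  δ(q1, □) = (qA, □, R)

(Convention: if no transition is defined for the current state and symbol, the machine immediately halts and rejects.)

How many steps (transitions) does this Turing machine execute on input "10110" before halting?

Execution trace:
Initial: [q0]10110
Step 1: δ(q0, 1) = (q0, 0, R) → 0[q0]0110
Step 2: δ(q0, 0) = (q0, 1, R) → 01[q0]110
Step 3: δ(q0, 1) = (q0, 0, R) → 010[q0]10
Step 4: δ(q0, 1) = (q0, 0, R) → 0100[q0]0
Step 5: δ(q0, 0) = (q0, 1, R) → 01001[q0]□
Step 6: δ(q0, □) = (q1, □, L) → 0100[q1]1□
Step 7: δ(q1, 1) = (q1, 1, L) → 010[q1]01□
Step 8: δ(q1, 0) = (q1, 0, L) → 01[q1]001□
Step 9: δ(q1, 0) = (q1, 0, L) → 0[q1]1001□
Step 10: δ(q1, 1) = (q1, 1, L) → [q1]01001□
Step 11: δ(q1, 0) = (q1, 0, L) → [q1]□01001□
Step 12: δ(q1, □) = (qA, □, R) → □[qA]01001□

The machine reaches the accept state qA and halts.

The machine executed 12 steps before halting.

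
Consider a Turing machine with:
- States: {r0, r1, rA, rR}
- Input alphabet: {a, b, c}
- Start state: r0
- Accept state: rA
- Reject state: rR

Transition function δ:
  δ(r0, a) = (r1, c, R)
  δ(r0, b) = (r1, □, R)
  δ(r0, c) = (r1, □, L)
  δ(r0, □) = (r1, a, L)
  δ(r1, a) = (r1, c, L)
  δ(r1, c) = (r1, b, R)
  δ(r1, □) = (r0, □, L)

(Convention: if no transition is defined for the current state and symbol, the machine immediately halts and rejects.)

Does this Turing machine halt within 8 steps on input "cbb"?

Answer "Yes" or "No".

Execution trace:
Initial: [r0]cbb
Step 1: δ(r0, c) = (r1, □, L) → [r1]□□bb
Step 2: δ(r1, □) = (r0, □, L) → [r0]□□□bb
Step 3: δ(r0, □) = (r1, a, L) → [r1]□a□□bb
Step 4: δ(r1, □) = (r0, □, L) → [r0]□□a□□bb
Step 5: δ(r0, □) = (r1, a, L) → [r1]□a□a□□bb
Step 6: δ(r1, □) = (r0, □, L) → [r0]□□a□a□□bb
Step 7: δ(r0, □) = (r1, a, L) → [r1]□a□a□a□□bb
Step 8: δ(r1, □) = (r0, □, L) → [r0]□□a□a□a□□bb

The machine has not reached a halting state after 8 steps.
The machine did not halt within the 8-step bound.

Answer: No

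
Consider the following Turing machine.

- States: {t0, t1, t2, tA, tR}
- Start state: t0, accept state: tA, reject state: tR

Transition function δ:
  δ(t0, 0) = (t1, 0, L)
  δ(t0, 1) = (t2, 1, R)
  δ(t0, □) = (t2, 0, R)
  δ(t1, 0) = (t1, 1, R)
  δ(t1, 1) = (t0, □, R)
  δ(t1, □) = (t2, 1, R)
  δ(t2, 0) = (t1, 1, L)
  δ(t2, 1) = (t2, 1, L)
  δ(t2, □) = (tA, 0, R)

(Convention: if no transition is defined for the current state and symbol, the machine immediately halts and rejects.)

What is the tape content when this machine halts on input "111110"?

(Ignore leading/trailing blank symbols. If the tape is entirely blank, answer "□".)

Execution trace:
Initial: [t0]111110
Step 1: δ(t0, 1) = (t2, 1, R) → 1[t2]11110
Step 2: δ(t2, 1) = (t2, 1, L) → [t2]111110
Step 3: δ(t2, 1) = (t2, 1, L) → [t2]□111110
Step 4: δ(t2, □) = (tA, 0, R) → 0[tA]111110

The machine reaches the accept state tA and halts.

Final tape (ignoring leading/trailing blanks): 0111110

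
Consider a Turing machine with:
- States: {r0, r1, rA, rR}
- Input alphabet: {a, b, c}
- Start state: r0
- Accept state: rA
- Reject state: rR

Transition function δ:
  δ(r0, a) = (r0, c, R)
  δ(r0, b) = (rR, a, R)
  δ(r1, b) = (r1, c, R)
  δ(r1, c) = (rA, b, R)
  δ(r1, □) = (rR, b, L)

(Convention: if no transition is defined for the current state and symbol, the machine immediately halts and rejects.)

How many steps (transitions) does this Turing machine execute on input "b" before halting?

Execution trace:
Initial: [r0]b
Step 1: δ(r0, b) = (rR, a, R) → a[rR]□

The machine reaches the reject state rR and halts.

The machine executed 1 step before halting.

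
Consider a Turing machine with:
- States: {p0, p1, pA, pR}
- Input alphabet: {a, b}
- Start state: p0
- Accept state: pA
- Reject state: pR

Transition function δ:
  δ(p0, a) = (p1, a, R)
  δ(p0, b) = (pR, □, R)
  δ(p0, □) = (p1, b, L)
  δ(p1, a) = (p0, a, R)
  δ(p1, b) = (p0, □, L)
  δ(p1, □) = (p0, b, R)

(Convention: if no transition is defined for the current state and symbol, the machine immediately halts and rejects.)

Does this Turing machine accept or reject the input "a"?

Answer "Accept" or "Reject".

Execution trace:
Initial: [p0]a
Step 1: δ(p0, a) = (p1, a, R) → a[p1]□
Step 2: δ(p1, □) = (p0, b, R) → ab[p0]□
Step 3: δ(p0, □) = (p1, b, L) → a[p1]bb
Step 4: δ(p1, b) = (p0, □, L) → [p0]a□b
Step 5: δ(p0, a) = (p1, a, R) → a[p1]□b
Step 6: δ(p1, □) = (p0, b, R) → ab[p0]b
Step 7: δ(p0, b) = (pR, □, R) → ab□[pR]□

The machine reaches the reject state pR and halts.

Answer: Reject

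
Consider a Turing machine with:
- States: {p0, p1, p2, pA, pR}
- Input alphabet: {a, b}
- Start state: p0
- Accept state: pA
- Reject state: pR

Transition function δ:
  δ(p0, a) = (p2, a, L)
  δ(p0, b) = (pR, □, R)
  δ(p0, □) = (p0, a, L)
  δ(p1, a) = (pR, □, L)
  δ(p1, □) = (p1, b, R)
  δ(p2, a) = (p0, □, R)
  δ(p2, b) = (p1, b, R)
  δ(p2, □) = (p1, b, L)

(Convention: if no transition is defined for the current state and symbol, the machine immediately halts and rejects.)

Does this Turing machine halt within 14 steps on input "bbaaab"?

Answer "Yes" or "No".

Execution trace:
Initial: [p0]bbaaab
Step 1: δ(p0, b) = (pR, □, R) → □[pR]baaab

The machine reaches the reject state pR and halts.
The machine halted after 1 step (within the 14-step bound).

Answer: Yes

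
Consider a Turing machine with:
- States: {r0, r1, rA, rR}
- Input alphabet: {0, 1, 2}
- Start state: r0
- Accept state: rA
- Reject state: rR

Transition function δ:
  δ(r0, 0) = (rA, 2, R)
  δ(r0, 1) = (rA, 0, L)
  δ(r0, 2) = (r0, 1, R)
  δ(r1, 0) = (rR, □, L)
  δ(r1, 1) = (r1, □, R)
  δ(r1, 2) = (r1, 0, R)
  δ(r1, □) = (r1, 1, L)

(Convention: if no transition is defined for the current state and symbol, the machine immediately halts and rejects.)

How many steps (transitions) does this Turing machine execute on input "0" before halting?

Execution trace:
Initial: [r0]0
Step 1: δ(r0, 0) = (rA, 2, R) → 2[rA]□

The machine reaches the accept state rA and halts.

The machine executed 1 step before halting.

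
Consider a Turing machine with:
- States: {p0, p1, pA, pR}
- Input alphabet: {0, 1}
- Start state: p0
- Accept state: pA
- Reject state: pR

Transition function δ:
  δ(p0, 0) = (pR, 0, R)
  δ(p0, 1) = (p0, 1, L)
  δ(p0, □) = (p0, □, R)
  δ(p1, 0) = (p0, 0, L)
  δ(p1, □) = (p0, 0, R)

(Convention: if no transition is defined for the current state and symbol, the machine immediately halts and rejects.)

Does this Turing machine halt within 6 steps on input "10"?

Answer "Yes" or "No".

Execution trace:
Initial: [p0]10
Step 1: δ(p0, 1) = (p0, 1, L) → [p0]□10
Step 2: δ(p0, □) = (p0, □, R) → □[p0]10
Step 3: δ(p0, 1) = (p0, 1, L) → [p0]□10
Step 4: δ(p0, □) = (p0, □, R) → □[p0]10
Step 5: δ(p0, 1) = (p0, 1, L) → [p0]□10
Step 6: δ(p0, □) = (p0, □, R) → □[p0]10

The machine has not reached a halting state after 6 steps.
The machine did not halt within the 6-step bound.

Answer: No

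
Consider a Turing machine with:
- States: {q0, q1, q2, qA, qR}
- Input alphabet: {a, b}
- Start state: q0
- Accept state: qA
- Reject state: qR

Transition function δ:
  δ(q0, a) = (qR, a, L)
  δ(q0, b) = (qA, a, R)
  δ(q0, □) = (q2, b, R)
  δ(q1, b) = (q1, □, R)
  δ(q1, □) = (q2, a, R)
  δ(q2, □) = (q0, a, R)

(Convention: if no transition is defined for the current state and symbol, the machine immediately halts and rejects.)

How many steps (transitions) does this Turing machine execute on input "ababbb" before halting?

Execution trace:
Initial: [q0]ababbb
Step 1: δ(q0, a) = (qR, a, L) → [qR]□ababbb

The machine reaches the reject state qR and halts.

The machine executed 1 step before halting.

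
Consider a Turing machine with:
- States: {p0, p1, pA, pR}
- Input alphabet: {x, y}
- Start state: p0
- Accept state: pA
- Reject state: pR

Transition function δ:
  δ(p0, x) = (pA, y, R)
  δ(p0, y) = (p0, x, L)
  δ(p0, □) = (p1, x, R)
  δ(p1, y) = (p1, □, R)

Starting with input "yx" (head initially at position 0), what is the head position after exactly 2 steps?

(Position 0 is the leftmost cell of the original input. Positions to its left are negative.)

Execution trace (head position shown):
Step 0: [p0]yx  (head at position 0)
Step 1: move left → [p0]□xx  (head at position -1)
Step 2: move right → x[p1]xx  (head at position 0)

After 2 steps, the head is at position 0.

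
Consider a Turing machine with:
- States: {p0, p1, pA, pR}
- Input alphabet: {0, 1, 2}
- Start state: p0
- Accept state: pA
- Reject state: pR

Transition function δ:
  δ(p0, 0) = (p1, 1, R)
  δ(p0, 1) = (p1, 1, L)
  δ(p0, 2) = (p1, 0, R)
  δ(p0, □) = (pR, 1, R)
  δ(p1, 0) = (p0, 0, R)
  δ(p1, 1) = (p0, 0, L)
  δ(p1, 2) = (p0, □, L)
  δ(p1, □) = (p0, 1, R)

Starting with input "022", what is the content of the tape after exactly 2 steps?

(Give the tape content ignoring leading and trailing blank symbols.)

Execution trace:
Initial: [p0]022
Step 1: δ(p0, 0) = (p1, 1, R) → 1[p1]22
Step 2: δ(p1, 2) = (p0, □, L) → [p0]1□2

After 2 steps, the tape (ignoring leading/trailing blanks) is: 1□2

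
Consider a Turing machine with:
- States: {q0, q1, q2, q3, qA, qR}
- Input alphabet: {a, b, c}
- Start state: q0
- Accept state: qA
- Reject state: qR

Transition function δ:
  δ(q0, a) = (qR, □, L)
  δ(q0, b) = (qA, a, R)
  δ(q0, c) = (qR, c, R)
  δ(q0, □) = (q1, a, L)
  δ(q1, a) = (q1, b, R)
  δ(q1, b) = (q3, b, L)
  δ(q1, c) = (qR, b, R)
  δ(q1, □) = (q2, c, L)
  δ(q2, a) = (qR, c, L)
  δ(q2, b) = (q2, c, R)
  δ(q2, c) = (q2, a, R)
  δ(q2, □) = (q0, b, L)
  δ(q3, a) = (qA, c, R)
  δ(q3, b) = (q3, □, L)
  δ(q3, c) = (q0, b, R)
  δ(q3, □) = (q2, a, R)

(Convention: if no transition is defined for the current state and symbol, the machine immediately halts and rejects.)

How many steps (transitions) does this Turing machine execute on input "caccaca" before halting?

Execution trace:
Initial: [q0]caccaca
Step 1: δ(q0, c) = (qR, c, R) → c[qR]accaca

The machine reaches the reject state qR and halts.

The machine executed 1 step before halting.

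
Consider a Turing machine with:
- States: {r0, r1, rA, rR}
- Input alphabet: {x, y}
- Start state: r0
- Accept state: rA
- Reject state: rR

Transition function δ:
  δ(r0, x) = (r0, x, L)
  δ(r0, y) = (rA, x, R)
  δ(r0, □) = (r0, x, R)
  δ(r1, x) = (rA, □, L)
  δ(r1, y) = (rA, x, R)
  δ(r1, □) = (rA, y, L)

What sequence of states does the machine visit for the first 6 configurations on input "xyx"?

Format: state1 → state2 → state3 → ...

Execution trace:
Initial: [r0]xyx
Step 1: δ(r0, x) = (r0, x, L) → [r0]□xyx
Step 2: δ(r0, □) = (r0, x, R) → x[r0]xyx
Step 3: δ(r0, x) = (r0, x, L) → [r0]xxyx
Step 4: δ(r0, x) = (r0, x, L) → [r0]□xxyx
Step 5: δ(r0, □) = (r0, x, R) → x[r0]xxyx

State sequence: r0 → r0 → r0 → r0 → r0 → r0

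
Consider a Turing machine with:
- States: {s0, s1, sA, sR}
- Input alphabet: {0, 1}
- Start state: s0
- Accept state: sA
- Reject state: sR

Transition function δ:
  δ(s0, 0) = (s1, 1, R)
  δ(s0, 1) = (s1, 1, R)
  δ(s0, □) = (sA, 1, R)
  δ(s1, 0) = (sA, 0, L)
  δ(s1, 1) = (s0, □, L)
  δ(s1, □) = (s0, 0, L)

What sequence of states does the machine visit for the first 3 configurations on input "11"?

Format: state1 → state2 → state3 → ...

Execution trace:
Initial: [s0]11
Step 1: δ(s0, 1) = (s1, 1, R) → 1[s1]1
Step 2: δ(s1, 1) = (s0, □, L) → [s0]1□

State sequence: s0 → s1 → s0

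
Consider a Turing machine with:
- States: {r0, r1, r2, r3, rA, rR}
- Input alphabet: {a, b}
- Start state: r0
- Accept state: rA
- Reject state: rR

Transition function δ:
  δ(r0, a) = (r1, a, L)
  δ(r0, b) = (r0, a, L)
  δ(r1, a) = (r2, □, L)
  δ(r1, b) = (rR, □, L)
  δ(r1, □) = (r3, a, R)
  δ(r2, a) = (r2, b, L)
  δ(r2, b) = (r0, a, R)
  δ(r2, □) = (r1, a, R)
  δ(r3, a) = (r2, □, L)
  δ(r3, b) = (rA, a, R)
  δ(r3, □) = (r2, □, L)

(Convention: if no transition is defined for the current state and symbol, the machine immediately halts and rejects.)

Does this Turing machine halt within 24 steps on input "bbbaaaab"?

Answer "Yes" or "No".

Execution trace:
Initial: [r0]bbbaaaab
Step 1: δ(r0, b) = (r0, a, L) → [r0]□abbaaaab

No transition is defined for δ(r0, □). By convention the machine halts and rejects.
The machine halted after 1 step (within the 24-step bound).

Answer: Yes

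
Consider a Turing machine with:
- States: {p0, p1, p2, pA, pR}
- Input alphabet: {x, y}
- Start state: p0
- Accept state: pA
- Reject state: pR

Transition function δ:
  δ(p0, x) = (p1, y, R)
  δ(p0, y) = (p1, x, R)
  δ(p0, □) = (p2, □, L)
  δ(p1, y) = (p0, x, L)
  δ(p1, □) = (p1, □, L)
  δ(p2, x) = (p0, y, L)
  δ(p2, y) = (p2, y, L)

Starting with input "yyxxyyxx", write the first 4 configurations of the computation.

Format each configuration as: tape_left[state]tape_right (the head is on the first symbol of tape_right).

Transitions applied:
Step 1: δ(p0, y) = (p1, x, R)
Step 2: δ(p1, y) = (p0, x, L)
Step 3: δ(p0, x) = (p1, y, R)

The first 4 configurations are:
[p0]yyxxyyxx ⊢ x[p1]yxxyyxx ⊢ [p0]xxxxyyxx ⊢ y[p1]xxxyyxx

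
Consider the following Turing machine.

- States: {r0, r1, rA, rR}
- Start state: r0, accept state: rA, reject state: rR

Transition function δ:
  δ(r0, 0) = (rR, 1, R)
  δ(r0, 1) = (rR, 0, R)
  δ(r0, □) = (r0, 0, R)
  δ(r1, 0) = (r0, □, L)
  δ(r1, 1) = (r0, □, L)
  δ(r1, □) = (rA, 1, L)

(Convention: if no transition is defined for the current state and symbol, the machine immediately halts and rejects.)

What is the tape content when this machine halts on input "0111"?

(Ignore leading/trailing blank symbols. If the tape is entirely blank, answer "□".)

Execution trace:
Initial: [r0]0111
Step 1: δ(r0, 0) = (rR, 1, R) → 1[rR]111

The machine reaches the reject state rR and halts.

Final tape (ignoring leading/trailing blanks): 1111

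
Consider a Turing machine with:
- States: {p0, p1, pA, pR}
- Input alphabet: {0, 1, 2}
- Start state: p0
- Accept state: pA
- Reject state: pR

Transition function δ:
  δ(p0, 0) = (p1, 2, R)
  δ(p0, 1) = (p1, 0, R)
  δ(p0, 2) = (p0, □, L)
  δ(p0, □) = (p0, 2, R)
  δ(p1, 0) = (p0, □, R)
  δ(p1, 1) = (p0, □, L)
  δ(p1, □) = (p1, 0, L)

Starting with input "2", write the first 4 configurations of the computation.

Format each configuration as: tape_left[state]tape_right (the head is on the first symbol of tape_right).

Transitions applied:
Step 1: δ(p0, 2) = (p0, □, L)
Step 2: δ(p0, □) = (p0, 2, R)
Step 3: δ(p0, □) = (p0, 2, R)

The first 4 configurations are:
[p0]2 ⊢ [p0]□□ ⊢ 2[p0]□ ⊢ 22[p0]□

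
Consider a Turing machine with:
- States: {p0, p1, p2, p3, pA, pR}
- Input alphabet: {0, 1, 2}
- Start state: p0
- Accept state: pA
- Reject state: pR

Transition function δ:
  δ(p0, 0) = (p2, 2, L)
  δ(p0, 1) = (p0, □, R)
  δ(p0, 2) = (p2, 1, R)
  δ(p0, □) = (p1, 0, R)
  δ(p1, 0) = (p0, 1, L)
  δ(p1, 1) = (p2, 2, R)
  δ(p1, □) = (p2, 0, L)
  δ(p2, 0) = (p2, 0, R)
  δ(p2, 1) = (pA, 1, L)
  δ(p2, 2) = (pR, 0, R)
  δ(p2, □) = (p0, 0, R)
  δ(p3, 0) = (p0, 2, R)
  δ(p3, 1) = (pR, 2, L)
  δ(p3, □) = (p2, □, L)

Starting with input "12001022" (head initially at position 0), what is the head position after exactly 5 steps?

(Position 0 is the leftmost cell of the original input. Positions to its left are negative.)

Execution trace (head position shown):
Step 0: [p0]12001022  (head at position 0)
Step 1: move right → □[p0]2001022  (head at position 1)
Step 2: move right → □1[p2]001022  (head at position 2)
Step 3: move right → □10[p2]01022  (head at position 3)
Step 4: move right → □100[p2]1022  (head at position 4)
Step 5: move left → □10[pA]01022  (head at position 3)

After 5 steps, the head is at position 3.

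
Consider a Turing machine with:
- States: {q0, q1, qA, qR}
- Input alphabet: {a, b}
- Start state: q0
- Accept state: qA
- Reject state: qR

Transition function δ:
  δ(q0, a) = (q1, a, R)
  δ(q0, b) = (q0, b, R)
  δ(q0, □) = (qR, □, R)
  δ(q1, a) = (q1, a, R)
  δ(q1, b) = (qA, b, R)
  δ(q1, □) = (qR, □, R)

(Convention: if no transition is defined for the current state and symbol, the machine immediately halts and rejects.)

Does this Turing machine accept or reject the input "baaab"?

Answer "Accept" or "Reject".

Execution trace:
Initial: [q0]baaab
Step 1: δ(q0, b) = (q0, b, R) → b[q0]aaab
Step 2: δ(q0, a) = (q1, a, R) → ba[q1]aab
Step 3: δ(q1, a) = (q1, a, R) → baa[q1]ab
Step 4: δ(q1, a) = (q1, a, R) → baaa[q1]b
Step 5: δ(q1, b) = (qA, b, R) → baaab[qA]□

The machine reaches the accept state qA and halts.

Answer: Accept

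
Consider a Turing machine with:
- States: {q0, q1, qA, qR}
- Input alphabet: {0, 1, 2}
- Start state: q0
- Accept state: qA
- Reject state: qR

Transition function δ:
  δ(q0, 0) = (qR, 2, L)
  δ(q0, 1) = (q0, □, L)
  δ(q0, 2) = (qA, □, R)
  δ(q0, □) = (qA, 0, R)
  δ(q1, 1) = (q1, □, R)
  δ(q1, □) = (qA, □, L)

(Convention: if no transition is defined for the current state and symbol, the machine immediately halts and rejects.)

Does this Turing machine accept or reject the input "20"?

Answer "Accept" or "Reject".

Execution trace:
Initial: [q0]20
Step 1: δ(q0, 2) = (qA, □, R) → □[qA]0

The machine reaches the accept state qA and halts.

Answer: Accept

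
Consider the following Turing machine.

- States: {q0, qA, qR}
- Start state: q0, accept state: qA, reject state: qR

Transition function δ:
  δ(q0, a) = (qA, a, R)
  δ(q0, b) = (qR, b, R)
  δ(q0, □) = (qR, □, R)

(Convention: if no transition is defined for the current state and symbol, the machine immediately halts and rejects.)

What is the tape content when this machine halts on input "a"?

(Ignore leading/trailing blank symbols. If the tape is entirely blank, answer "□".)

Execution trace:
Initial: [q0]a
Step 1: δ(q0, a) = (qA, a, R) → a[qA]□

The machine reaches the accept state qA and halts.

Final tape (ignoring leading/trailing blanks): a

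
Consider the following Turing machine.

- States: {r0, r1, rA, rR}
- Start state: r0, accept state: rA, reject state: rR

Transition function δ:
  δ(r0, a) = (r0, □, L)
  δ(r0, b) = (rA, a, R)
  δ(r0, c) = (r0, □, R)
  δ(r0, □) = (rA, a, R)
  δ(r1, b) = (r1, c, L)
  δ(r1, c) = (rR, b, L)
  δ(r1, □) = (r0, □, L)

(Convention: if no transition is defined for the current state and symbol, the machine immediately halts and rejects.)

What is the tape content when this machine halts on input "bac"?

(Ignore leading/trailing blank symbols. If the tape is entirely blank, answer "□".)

Execution trace:
Initial: [r0]bac
Step 1: δ(r0, b) = (rA, a, R) → a[rA]ac

The machine reaches the accept state rA and halts.

Final tape (ignoring leading/trailing blanks): aac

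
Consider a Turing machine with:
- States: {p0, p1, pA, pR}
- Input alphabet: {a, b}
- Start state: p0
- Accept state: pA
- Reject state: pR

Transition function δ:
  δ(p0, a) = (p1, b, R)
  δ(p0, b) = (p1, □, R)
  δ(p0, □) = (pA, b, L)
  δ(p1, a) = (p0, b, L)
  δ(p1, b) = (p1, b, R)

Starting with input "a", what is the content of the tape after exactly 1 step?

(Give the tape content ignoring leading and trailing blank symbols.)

Execution trace:
Initial: [p0]a
Step 1: δ(p0, a) = (p1, b, R) → b[p1]□

No transition is defined for δ(p1, □). By convention the machine halts and rejects.

After 1 step, the tape (ignoring leading/trailing blanks) is: b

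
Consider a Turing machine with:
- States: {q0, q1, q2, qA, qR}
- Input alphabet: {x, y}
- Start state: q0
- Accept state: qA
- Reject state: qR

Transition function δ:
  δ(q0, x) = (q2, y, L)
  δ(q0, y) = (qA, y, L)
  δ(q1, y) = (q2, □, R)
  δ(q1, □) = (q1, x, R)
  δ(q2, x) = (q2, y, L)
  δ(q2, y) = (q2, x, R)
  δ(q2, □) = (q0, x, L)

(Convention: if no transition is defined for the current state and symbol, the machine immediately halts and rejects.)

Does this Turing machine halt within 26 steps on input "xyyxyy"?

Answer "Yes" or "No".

Execution trace:
Initial: [q0]xyyxyy
Step 1: δ(q0, x) = (q2, y, L) → [q2]□yyyxyy
Step 2: δ(q2, □) = (q0, x, L) → [q0]□xyyyxyy

No transition is defined for δ(q0, □). By convention the machine halts and rejects.
The machine halted after 2 steps (within the 26-step bound).

Answer: Yes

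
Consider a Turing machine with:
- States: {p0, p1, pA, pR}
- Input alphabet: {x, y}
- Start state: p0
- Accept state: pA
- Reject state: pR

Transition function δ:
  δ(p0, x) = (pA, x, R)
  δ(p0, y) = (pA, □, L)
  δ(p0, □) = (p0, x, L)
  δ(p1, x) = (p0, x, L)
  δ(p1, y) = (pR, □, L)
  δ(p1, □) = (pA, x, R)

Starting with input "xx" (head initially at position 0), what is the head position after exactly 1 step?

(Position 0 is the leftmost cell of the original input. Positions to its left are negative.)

Execution trace (head position shown):
Step 0: [p0]xx  (head at position 0)
Step 1: move right → x[pA]x  (head at position 1)

After 1 step, the head is at position 1.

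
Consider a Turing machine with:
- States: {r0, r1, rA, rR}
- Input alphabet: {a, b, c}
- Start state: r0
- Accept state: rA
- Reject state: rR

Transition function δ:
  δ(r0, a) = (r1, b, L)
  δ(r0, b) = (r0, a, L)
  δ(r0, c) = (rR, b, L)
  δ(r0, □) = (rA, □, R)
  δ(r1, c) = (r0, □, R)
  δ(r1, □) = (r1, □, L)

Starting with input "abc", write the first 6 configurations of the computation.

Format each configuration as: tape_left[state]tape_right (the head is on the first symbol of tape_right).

Transitions applied:
Step 1: δ(r0, a) = (r1, b, L)
Step 2: δ(r1, □) = (r1, □, L)
Step 3: δ(r1, □) = (r1, □, L)
Step 4: δ(r1, □) = (r1, □, L)
Step 5: δ(r1, □) = (r1, □, L)

The first 6 configurations are:
[r0]abc ⊢ [r1]□bbc ⊢ [r1]□□bbc ⊢ [r1]□□□bbc ⊢ [r1]□□□□bbc ⊢ [r1]□□□□□bbc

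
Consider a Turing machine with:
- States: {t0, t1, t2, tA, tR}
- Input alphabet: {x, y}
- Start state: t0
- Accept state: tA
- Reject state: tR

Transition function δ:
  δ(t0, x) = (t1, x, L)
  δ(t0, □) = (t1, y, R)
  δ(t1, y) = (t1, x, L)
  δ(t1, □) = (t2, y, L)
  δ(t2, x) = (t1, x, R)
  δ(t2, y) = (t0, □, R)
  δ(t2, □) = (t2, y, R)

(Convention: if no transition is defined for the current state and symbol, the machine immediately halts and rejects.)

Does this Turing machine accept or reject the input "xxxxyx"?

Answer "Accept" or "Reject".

Execution trace:
Initial: [t0]xxxxyx
Step 1: δ(t0, x) = (t1, x, L) → [t1]□xxxxyx
Step 2: δ(t1, □) = (t2, y, L) → [t2]□yxxxxyx
Step 3: δ(t2, □) = (t2, y, R) → y[t2]yxxxxyx
Step 4: δ(t2, y) = (t0, □, R) → y□[t0]xxxxyx
Step 5: δ(t0, x) = (t1, x, L) → y[t1]□xxxxyx
Step 6: δ(t1, □) = (t2, y, L) → [t2]yyxxxxyx
Step 7: δ(t2, y) = (t0, □, R) → □[t0]yxxxxyx

No transition is defined for δ(t0, y). By convention the machine halts and rejects.

Answer: Reject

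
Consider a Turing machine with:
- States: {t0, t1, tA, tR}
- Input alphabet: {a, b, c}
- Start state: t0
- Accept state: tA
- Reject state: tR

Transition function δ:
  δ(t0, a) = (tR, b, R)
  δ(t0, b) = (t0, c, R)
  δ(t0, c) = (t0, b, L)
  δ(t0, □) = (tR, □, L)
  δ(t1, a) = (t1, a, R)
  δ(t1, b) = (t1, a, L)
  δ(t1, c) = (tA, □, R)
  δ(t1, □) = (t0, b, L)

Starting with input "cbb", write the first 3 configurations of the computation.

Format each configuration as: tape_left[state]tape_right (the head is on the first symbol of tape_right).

Transitions applied:
Step 1: δ(t0, c) = (t0, b, L)
Step 2: δ(t0, □) = (tR, □, L)

The first 3 configurations are:
[t0]cbb ⊢ [t0]□bbb ⊢ [tR]□□bbb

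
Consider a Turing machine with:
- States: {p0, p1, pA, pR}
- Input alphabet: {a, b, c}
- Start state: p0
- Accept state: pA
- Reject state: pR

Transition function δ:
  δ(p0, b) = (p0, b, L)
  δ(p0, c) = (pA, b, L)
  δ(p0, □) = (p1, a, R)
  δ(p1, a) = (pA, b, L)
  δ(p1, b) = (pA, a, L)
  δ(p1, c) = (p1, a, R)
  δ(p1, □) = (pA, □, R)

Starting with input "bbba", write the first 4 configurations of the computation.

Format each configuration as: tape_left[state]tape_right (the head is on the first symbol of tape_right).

Transitions applied:
Step 1: δ(p0, b) = (p0, b, L)
Step 2: δ(p0, □) = (p1, a, R)
Step 3: δ(p1, b) = (pA, a, L)

The first 4 configurations are:
[p0]bbba ⊢ [p0]□bbba ⊢ a[p1]bbba ⊢ [pA]aabba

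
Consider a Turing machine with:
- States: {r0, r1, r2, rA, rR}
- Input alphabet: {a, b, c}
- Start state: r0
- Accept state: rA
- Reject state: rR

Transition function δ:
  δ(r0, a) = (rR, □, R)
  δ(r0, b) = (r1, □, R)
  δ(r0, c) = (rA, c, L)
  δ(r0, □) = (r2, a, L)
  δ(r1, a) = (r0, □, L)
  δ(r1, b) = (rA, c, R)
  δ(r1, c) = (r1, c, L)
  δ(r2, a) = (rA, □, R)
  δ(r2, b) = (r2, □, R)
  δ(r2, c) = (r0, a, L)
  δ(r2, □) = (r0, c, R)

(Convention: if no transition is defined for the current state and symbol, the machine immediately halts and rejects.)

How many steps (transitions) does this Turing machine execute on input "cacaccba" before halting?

Execution trace:
Initial: [r0]cacaccba
Step 1: δ(r0, c) = (rA, c, L) → [rA]□cacaccba

The machine reaches the accept state rA and halts.

The machine executed 1 step before halting.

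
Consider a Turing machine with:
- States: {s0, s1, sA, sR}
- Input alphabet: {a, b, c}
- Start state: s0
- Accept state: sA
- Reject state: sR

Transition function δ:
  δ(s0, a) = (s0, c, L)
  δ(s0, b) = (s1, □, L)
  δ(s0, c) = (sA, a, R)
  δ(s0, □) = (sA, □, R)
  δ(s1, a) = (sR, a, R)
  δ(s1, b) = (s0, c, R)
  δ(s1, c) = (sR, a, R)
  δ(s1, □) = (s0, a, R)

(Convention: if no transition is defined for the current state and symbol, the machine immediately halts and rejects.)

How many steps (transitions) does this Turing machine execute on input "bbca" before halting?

Execution trace:
Initial: [s0]bbca
Step 1: δ(s0, b) = (s1, □, L) → [s1]□□bca
Step 2: δ(s1, □) = (s0, a, R) → a[s0]□bca
Step 3: δ(s0, □) = (sA, □, R) → a□[sA]bca

The machine reaches the accept state sA and halts.

The machine executed 3 steps before halting.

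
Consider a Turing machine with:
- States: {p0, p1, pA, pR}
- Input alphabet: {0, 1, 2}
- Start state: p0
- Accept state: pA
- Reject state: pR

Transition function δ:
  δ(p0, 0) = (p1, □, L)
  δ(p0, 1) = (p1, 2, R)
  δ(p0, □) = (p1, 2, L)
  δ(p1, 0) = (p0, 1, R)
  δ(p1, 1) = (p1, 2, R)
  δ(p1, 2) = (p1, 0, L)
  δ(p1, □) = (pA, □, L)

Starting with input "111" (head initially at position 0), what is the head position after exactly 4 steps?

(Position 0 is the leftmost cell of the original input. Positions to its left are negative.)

Execution trace (head position shown):
Step 0: [p0]111  (head at position 0)
Step 1: move right → 2[p1]11  (head at position 1)
Step 2: move right → 22[p1]1  (head at position 2)
Step 3: move right → 222[p1]□  (head at position 3)
Step 4: move left → 22[pA]2□  (head at position 2)

After 4 steps, the head is at position 2.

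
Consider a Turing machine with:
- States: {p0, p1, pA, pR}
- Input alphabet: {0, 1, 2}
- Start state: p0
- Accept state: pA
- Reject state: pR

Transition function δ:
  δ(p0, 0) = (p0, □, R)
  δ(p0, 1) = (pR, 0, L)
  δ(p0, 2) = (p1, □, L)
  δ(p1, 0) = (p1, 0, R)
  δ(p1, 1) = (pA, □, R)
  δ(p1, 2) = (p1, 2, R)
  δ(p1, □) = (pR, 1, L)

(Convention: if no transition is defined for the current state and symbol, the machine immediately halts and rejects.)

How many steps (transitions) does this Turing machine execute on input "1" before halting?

Execution trace:
Initial: [p0]1
Step 1: δ(p0, 1) = (pR, 0, L) → [pR]□0

The machine reaches the reject state pR and halts.

The machine executed 1 step before halting.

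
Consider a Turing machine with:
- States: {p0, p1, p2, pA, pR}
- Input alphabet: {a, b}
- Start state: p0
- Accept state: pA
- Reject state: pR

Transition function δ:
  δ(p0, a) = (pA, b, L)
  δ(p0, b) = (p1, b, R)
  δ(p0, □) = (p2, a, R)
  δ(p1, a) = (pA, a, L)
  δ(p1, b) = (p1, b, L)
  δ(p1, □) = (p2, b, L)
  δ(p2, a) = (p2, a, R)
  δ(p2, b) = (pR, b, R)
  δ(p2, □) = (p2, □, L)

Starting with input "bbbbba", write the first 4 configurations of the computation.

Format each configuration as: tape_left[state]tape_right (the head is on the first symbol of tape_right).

Transitions applied:
Step 1: δ(p0, b) = (p1, b, R)
Step 2: δ(p1, b) = (p1, b, L)
Step 3: δ(p1, b) = (p1, b, L)

The first 4 configurations are:
[p0]bbbbba ⊢ b[p1]bbbba ⊢ [p1]bbbbba ⊢ [p1]□bbbbba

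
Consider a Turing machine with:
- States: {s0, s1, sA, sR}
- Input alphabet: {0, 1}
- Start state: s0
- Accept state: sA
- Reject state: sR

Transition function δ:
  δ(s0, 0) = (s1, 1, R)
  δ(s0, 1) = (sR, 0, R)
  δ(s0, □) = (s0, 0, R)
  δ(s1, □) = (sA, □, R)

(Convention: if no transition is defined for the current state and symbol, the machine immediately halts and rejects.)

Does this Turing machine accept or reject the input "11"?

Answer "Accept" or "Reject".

Execution trace:
Initial: [s0]11
Step 1: δ(s0, 1) = (sR, 0, R) → 0[sR]1

The machine reaches the reject state sR and halts.

Answer: Reject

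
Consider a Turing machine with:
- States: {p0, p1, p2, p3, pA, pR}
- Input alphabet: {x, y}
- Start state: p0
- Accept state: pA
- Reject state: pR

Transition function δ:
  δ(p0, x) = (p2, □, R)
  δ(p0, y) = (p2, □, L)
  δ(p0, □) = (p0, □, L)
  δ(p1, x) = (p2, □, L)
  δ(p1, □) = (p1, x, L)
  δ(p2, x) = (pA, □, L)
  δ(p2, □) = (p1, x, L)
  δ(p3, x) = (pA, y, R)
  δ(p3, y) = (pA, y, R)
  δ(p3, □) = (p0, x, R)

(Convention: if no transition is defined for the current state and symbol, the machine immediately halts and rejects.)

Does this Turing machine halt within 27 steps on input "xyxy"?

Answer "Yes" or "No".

Execution trace:
Initial: [p0]xyxy
Step 1: δ(p0, x) = (p2, □, R) → □[p2]yxy

No transition is defined for δ(p2, y). By convention the machine halts and rejects.
The machine halted after 1 step (within the 27-step bound).

Answer: Yes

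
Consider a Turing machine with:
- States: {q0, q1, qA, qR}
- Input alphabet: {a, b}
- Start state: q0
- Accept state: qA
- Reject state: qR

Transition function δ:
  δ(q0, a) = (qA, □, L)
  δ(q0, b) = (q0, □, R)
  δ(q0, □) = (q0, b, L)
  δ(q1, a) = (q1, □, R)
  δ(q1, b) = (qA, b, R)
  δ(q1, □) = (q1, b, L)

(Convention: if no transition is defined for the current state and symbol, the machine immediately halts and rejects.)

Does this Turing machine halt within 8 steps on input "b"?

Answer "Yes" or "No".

Execution trace:
Initial: [q0]b
Step 1: δ(q0, b) = (q0, □, R) → □[q0]□
Step 2: δ(q0, □) = (q0, b, L) → [q0]□b
Step 3: δ(q0, □) = (q0, b, L) → [q0]□bb
Step 4: δ(q0, □) = (q0, b, L) → [q0]□bbb
Step 5: δ(q0, □) = (q0, b, L) → [q0]□bbbb
Step 6: δ(q0, □) = (q0, b, L) → [q0]□bbbbb
Step 7: δ(q0, □) = (q0, b, L) → [q0]□bbbbbb
Step 8: δ(q0, □) = (q0, b, L) → [q0]□bbbbbbb

The machine has not reached a halting state after 8 steps.
The machine did not halt within the 8-step bound.

Answer: No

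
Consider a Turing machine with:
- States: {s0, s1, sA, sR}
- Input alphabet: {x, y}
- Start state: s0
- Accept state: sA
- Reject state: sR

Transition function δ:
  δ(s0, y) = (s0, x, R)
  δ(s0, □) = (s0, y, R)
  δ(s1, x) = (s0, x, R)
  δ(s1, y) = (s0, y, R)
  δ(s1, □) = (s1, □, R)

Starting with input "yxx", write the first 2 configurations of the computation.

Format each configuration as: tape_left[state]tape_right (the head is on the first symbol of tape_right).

Transitions applied:
Step 1: δ(s0, y) = (s0, x, R)

The first 2 configurations are:
[s0]yxx ⊢ x[s0]xx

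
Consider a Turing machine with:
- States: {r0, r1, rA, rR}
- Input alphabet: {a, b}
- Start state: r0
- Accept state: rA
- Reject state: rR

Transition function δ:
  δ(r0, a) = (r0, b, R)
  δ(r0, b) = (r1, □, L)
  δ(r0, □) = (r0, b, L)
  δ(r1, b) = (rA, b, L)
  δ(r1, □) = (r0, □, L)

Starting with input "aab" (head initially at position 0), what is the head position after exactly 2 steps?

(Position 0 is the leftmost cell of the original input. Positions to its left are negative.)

Execution trace (head position shown):
Step 0: [r0]aab  (head at position 0)
Step 1: move right → b[r0]ab  (head at position 1)
Step 2: move right → bb[r0]b  (head at position 2)

After 2 steps, the head is at position 2.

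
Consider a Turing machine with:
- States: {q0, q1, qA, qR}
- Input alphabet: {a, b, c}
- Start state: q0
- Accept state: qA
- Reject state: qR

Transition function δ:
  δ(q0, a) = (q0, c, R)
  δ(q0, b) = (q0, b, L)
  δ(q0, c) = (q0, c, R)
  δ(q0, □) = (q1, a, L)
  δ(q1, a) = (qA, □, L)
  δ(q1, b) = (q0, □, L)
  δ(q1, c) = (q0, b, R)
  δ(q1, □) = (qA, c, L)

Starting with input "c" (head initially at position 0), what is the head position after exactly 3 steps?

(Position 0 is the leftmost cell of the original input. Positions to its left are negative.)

Execution trace (head position shown):
Step 0: [q0]c  (head at position 0)
Step 1: move right → c[q0]□  (head at position 1)
Step 2: move left → [q1]ca  (head at position 0)
Step 3: move right → b[q0]a  (head at position 1)

After 3 steps, the head is at position 1.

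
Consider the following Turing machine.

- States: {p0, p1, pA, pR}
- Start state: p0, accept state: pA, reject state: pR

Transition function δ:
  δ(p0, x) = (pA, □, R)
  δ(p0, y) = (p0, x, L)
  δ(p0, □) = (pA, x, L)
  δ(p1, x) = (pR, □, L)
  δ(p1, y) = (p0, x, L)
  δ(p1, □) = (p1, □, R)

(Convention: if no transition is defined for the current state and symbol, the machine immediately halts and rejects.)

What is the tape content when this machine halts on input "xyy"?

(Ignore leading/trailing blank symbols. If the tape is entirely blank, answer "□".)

Execution trace:
Initial: [p0]xyy
Step 1: δ(p0, x) = (pA, □, R) → □[pA]yy

The machine reaches the accept state pA and halts.

Final tape (ignoring leading/trailing blanks): yy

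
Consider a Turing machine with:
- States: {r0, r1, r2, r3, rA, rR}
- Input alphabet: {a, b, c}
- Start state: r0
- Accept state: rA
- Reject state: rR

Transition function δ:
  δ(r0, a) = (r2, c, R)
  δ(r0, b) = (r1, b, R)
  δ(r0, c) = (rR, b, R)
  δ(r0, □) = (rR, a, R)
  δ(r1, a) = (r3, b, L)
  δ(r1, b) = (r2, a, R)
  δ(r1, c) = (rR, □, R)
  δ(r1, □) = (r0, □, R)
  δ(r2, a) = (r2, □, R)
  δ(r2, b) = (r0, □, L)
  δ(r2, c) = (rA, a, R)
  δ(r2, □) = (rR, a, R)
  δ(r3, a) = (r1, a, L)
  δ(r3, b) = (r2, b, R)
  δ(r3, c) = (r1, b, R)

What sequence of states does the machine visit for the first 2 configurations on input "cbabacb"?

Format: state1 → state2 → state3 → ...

Execution trace:
Initial: [r0]cbabacb
Step 1: δ(r0, c) = (rR, b, R) → b[rR]babacb

The machine reaches the reject state rR and halts.

State sequence: r0 → rR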